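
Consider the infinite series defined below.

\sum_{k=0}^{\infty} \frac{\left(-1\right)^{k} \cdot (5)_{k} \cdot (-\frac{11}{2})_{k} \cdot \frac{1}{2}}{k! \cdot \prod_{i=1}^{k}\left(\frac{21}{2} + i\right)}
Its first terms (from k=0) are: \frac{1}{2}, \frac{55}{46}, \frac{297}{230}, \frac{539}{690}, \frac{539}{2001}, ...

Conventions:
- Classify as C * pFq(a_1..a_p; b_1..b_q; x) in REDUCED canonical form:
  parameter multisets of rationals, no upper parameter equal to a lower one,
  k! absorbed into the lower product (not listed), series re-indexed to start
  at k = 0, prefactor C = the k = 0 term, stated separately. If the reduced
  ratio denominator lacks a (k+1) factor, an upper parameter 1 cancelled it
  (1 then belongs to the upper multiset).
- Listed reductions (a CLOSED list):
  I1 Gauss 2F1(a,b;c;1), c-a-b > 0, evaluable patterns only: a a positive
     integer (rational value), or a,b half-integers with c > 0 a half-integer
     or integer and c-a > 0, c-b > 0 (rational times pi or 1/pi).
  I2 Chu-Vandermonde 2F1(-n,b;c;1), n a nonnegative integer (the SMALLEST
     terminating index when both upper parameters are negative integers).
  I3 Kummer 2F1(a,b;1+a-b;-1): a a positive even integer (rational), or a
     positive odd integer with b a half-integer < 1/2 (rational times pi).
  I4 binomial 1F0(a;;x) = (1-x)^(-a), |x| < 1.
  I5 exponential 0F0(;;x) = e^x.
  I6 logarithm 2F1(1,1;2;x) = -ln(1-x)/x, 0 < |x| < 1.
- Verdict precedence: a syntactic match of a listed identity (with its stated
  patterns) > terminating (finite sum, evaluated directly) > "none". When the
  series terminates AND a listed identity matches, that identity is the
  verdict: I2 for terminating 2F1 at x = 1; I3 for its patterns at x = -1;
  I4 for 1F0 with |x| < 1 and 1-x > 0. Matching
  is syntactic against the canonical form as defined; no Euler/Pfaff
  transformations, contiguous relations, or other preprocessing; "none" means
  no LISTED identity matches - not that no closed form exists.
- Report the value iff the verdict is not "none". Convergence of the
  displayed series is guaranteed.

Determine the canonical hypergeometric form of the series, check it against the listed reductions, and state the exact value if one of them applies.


With C = \frac{1}{2}: the canonical form is 2F1(-\frac{11}{2}, 5; \frac{23}{2}; -1). Verdict: Kummer (I3) matches (x = -1; c = \frac{23}{2} equals 1+a-b for upper {-\frac{11}{2}, 5}: listed pattern). Hence: \frac{43648605}{33554432} \cdot \pi.

The tell: t_0 being \frac{1}{2}, the lower running product (C = 1/2, x = -1) is a rising factorial.
Adjacent-term ratio: r(k) = -1 * (k-\frac{11}{2}) (k+5) / [(k+\frac{23}{2}) (k+1)] ; factor over Q: parameters, x = -1, and C = \frac{1}{2}.


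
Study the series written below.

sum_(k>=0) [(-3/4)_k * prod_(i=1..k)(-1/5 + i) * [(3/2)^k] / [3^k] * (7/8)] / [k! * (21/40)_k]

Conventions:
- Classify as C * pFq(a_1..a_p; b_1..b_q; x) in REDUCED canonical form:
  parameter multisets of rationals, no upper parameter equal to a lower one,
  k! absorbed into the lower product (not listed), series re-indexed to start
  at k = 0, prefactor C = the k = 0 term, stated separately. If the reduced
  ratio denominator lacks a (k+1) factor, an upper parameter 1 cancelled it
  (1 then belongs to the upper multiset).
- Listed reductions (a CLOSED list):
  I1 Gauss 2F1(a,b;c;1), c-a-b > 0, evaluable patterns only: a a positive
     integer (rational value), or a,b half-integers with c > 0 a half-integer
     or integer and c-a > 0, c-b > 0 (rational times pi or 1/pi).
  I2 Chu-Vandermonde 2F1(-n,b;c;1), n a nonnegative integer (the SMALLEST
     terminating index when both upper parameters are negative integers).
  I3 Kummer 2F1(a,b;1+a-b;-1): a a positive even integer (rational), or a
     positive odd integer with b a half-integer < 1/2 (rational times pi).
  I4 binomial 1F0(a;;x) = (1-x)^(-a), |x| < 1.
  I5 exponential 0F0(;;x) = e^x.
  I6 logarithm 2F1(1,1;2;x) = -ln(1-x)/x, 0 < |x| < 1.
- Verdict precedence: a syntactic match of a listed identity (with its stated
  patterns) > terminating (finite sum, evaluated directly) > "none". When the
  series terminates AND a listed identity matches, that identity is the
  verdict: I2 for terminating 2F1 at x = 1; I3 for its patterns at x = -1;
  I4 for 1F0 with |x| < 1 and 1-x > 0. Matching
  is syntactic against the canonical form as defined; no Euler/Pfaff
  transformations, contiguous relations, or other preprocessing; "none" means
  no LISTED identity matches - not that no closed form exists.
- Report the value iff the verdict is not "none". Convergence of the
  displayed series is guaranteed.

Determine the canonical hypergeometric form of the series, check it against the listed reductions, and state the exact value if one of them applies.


Classification (C = 7/8): 2F1 with upper {-3/4, 4/5}, lower {21/40}, argument x = 1/2. Verdict: none here - no I1-I6 shape fits x = 1/2 with lower {21/40}.

Key step: t_0 being 7/8, the running product (C = 7/8, x = 1/2) telescopes to a rising factorial.
Term ratio: r(k) = (1/2) * (k-3/4) (k+4/5) / [(k+21/40) (k+1)] ; factor over Q: parameters, x = (1/2), and C = 7/8.


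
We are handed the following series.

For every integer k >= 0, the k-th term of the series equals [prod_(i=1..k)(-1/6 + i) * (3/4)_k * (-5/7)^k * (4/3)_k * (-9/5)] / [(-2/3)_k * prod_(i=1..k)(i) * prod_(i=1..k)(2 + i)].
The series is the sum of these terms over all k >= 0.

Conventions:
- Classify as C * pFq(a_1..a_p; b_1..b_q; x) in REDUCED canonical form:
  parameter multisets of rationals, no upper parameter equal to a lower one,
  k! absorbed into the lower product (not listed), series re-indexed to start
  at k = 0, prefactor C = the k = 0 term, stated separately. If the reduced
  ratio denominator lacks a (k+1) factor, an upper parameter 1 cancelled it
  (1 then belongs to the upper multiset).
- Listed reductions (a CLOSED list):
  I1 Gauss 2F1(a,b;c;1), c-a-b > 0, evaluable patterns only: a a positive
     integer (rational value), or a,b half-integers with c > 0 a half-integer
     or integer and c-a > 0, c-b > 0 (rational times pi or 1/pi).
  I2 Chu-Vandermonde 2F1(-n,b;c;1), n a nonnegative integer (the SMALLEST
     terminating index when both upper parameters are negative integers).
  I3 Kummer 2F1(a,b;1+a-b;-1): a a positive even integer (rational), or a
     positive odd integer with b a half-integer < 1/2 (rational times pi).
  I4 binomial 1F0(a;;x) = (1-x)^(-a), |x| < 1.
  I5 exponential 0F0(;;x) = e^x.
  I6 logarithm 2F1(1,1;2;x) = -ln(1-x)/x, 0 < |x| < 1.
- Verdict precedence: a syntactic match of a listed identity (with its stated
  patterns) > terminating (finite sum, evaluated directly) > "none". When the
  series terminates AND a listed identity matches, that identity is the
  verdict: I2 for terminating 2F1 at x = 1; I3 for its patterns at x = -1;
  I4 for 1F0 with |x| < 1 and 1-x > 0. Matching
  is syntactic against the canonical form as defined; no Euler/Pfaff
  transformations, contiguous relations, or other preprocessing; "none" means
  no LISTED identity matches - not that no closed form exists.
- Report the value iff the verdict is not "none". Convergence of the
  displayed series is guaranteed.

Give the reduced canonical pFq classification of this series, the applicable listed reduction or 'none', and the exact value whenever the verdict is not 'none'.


x = -5/7 here; the reduced form reads 3F2, upper {3/4, 5/6, 4/3}, lower {-2/3, 3}, C = -9/5. Verdict: none here - no I1-I6 shape fits x = -5/7 with lower {-2/3, 3}.

The tell: t_0 being -9/5, the product of the first k integers (prefactor -9/5) is k!.
Ratio: r(k) = (-5/7) * (k+3/4) (k+5/6) (k+4/3) / [(k-2/3) (k+3) (k+1)] - rational; roots negated = parameters, x = (-5/7), C = -9/5.


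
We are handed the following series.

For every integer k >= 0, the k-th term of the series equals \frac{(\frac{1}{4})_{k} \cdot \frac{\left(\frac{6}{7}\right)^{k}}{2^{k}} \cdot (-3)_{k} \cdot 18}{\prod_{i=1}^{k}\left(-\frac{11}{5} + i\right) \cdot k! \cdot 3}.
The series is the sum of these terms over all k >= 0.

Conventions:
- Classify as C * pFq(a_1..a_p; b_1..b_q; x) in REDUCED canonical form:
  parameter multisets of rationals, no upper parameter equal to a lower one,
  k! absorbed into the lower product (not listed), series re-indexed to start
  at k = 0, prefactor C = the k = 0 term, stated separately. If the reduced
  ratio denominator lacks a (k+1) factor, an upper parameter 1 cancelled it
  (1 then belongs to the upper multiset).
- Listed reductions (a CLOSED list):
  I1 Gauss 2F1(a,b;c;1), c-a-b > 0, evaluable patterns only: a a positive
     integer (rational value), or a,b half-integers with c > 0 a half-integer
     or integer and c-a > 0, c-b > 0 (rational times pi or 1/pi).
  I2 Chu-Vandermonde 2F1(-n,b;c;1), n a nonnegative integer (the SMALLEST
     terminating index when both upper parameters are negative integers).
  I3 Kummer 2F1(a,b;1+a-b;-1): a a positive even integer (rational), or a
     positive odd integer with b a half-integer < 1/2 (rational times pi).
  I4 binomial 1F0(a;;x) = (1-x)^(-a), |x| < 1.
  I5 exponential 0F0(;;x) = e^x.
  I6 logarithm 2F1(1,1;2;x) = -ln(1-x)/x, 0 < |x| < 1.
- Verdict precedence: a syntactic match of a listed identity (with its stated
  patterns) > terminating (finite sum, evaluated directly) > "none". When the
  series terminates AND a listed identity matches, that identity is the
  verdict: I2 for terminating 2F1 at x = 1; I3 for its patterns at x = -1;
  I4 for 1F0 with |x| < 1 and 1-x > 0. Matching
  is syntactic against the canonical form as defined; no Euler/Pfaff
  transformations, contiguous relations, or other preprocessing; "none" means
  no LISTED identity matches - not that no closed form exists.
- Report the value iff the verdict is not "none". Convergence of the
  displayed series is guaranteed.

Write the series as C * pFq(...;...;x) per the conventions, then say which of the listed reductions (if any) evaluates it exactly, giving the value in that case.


x = \frac{3}{7} here; the reduced form reads 2F1, upper {-3, \frac{1}{4}}, lower {-\frac{6}{5}}, C = 6. Verdict: terminating - the sum ends at index 3 because -3 is a negative integer; exact evaluation follows. Value: \frac{894093}{87808}.

The tell: x = \frac{3}{7} and the constant factors (prefactor 6) combine into one prefactor.
Consecutive-term ratio: r(k) = \frac{3}{7} * (k-3) (k+\frac{1}{4}) / [(k-\frac{6}{5}) (k+1)] ; factor over Q: parameters, x = \frac{3}{7}, and C = 6.


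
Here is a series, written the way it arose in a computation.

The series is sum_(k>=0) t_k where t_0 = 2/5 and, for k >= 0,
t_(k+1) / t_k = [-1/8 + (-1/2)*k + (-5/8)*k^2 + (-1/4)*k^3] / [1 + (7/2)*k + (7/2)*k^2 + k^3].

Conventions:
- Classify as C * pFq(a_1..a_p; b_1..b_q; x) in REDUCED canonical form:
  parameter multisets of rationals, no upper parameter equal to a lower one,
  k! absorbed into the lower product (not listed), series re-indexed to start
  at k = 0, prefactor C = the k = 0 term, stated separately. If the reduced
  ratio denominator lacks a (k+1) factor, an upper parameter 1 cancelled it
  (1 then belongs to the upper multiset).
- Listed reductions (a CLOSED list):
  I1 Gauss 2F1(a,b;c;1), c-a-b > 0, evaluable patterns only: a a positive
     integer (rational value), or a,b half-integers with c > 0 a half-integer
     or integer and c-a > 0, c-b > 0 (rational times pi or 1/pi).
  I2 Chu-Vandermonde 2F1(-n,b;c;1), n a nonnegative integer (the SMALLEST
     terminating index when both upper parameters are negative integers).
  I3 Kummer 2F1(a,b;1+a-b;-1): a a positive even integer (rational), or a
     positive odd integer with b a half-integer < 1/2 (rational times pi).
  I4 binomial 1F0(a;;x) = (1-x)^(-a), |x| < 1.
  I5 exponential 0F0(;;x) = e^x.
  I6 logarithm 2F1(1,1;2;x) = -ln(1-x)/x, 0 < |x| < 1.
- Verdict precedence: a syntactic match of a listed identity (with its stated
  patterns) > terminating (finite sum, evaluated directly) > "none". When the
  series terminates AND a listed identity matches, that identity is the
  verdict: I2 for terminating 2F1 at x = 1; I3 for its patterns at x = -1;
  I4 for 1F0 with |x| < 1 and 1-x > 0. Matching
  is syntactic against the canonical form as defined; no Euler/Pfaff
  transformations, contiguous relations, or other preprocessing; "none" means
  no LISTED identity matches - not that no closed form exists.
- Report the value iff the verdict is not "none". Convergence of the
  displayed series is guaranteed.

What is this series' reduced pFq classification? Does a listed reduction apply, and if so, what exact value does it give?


Classification (C = 2/5): 2F1 with upper {1, 1}, lower {2}, argument x = -1/4. Verdict: the I6 logarithm reduction matches (the logarithm: parameters (1,1;2), x = -1/4). Sum: (8/5) * ln(5/4).

The tell: t_0 = 2/5 here, and the expanded ratio factors over Q; prefactor 2/5, roots give parameters.
Step ratio: r(k) = (-1/4) * (k+1) (k+1) / [(k+2) (k+1)] - rational in k, leading ratio (-1/4); with t_0 = 2/5, classification follows.


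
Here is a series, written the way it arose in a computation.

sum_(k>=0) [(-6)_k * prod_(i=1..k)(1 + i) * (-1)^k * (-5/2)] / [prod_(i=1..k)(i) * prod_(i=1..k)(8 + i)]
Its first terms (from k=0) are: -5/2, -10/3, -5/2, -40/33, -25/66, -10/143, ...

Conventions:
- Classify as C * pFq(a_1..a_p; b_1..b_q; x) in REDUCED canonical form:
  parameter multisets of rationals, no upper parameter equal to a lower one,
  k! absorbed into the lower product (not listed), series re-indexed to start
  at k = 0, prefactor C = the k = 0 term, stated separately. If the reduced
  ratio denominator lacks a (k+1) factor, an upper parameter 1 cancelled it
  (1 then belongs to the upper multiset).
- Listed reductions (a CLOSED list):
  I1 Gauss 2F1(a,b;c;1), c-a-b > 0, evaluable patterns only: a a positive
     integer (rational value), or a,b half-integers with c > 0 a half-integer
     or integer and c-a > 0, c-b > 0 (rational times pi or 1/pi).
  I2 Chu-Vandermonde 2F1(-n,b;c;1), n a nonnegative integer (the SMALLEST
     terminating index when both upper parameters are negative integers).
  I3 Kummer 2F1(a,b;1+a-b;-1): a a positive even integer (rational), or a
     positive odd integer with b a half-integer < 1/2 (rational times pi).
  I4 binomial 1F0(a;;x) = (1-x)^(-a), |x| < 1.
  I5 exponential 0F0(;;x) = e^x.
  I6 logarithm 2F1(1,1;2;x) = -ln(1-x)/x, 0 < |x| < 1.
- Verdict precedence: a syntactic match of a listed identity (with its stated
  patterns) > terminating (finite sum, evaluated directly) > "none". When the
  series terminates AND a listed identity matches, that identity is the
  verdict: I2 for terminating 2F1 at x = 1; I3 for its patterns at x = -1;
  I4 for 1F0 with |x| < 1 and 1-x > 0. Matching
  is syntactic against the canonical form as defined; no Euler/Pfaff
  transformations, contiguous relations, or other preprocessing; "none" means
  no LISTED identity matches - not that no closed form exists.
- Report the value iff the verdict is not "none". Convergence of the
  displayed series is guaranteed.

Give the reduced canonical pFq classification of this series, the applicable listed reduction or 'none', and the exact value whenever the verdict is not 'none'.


Prefactor -5/2, argument -1: 2F1 with upper {-6, 2} over lower {9}. Verdict: Kummer's theorem (I3) matches (x = -1; c = 9 equals 1+a-b for upper {-6, 2}: listed pattern). Its exact value is -10.

First insight: t_0 = -5/2 here, and the lower running product (C = -5/2, x = -1) is a rising factorial.
Step ratio: r(k) = (-1) * (k-6) (k+2) / [(k+9) (k+1)] - rational in k, leading ratio (-1); with t_0 = -5/2, classification follows.


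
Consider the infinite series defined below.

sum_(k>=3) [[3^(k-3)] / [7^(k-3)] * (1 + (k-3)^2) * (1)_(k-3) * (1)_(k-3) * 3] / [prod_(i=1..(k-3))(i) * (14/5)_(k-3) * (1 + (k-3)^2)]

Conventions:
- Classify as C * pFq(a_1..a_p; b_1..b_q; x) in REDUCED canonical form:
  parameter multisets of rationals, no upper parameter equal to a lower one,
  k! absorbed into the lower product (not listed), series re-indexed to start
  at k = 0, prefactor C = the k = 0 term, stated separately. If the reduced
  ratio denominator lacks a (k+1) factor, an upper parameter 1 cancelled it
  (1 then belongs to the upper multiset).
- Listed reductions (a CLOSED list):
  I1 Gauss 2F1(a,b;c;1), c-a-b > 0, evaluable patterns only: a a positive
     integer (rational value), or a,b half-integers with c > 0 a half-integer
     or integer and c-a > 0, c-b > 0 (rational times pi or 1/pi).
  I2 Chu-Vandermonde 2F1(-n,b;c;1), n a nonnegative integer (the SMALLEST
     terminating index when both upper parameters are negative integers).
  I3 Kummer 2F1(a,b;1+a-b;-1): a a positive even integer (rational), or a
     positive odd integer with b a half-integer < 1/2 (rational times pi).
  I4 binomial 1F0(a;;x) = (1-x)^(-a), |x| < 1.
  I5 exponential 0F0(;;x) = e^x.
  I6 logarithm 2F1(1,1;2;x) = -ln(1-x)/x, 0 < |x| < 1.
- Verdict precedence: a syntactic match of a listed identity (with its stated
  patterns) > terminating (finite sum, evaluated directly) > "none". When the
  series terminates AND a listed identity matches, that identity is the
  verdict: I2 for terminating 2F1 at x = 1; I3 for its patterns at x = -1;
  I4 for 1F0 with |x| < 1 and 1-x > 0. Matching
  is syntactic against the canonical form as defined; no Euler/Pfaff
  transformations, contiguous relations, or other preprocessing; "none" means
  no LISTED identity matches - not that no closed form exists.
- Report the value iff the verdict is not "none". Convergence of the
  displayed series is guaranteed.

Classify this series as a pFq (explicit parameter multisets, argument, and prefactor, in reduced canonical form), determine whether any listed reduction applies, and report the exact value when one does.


Key observation: t_0 = 3 here, and the two geometric factors (C = 3, x = 3/7) combine into one argument.
Ratio: r(k) = (3/7) * (k+1) (k+1) / [(k+14/5) (k+1)] - rational in k. x = (3/7); t_0 = 3; negate the roots.

Classification (C = 3): 2F1 with upper {1, 1}, lower {14/5}, argument x = 3/7. Verdict: none. No listed pattern accepts 2F1(1, 1; 14/5; 3/7).


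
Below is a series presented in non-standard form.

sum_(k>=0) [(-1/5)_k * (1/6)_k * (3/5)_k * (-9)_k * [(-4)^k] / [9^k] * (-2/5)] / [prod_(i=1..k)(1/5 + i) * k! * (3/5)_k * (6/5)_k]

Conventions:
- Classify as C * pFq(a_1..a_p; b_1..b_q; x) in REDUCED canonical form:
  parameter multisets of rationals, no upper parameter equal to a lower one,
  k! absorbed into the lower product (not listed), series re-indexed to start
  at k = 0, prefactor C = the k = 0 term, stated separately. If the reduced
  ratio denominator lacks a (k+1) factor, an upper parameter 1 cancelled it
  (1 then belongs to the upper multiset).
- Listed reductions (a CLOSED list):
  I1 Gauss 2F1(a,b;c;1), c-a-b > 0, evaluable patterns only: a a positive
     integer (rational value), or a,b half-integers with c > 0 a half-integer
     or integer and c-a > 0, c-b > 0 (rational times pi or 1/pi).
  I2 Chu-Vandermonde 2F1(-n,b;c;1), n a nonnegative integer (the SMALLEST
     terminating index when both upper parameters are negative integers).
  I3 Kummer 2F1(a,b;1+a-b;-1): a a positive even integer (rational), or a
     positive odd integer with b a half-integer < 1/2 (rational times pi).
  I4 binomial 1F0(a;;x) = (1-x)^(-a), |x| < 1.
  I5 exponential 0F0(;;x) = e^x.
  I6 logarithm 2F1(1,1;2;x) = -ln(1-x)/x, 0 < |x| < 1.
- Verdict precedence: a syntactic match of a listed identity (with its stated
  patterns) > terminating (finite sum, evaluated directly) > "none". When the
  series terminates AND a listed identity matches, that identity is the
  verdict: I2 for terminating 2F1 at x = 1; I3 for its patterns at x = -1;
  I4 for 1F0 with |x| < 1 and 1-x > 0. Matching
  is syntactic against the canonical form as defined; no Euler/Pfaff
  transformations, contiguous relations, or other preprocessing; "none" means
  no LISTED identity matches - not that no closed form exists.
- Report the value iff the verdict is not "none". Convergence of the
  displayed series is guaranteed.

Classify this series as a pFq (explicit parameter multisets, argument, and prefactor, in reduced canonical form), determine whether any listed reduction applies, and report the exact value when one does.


With C = -2/5: the canonical form is 3F2(-9, -1/5, 1/6; 6/5, 6/5; -4/9). Verdict: terminating. (-9)_k vanishes past k = 9, leaving a 10-term sum, computed directly. Its exact value is -91878610649266624779836611/267838311369896871545116890.

Key step: t_0 being -2/5, the lower running product (C = -2/5) is a rising factorial.
Term ratio: r(k) = (-4/9) * (k-9) (k-1/5) (k+1/6) / [(k+6/5) (k+6/5) (k+1)] - poly over poly, x = (-4/9) from leading terms; C = -2/5 at k = 0.


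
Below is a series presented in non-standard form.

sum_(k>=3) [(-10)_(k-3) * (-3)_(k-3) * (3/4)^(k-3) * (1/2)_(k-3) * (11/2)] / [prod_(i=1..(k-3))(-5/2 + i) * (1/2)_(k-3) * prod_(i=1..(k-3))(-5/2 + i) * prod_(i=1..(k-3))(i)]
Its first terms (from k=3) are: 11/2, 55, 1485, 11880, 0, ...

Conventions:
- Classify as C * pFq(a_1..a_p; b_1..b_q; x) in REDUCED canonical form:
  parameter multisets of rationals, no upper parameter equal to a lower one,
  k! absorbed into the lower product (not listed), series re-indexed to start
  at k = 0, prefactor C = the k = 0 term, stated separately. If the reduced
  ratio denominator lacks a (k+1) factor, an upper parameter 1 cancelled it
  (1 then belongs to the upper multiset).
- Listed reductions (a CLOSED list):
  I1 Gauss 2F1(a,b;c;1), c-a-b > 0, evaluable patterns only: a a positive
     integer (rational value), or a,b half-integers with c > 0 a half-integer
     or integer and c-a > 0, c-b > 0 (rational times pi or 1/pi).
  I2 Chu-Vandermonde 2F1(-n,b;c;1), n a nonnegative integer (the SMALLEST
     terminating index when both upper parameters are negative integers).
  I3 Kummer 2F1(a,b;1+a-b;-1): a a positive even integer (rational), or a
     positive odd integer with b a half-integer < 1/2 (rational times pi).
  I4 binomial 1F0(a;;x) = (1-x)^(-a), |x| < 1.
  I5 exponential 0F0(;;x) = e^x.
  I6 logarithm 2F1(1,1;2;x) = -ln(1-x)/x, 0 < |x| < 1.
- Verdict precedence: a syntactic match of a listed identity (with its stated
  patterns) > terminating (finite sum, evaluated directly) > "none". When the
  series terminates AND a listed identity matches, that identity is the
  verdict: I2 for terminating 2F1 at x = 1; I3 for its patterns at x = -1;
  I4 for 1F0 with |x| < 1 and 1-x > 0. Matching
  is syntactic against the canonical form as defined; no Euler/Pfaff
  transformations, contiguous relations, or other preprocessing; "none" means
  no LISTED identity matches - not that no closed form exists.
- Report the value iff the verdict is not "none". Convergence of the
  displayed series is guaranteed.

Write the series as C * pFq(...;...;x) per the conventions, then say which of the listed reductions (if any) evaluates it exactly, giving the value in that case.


At argument 3/4: a 2F2 with upper {-10, -3}, lower {-3/2, -3/2}, scaled by C = 11/2. Verdict: terminating - no listed pattern fits, but -3 in the upper list cuts the series at k = 3; direct evaluation. Hence: 26851/2.

Structural cue: with t_0 = 11/2, the parameter 1/2 appears in both the upper and lower lists and cancels.
Term ratio: r(k) = (3/4) * (k-10) (k-3) / [(k-3/2) (k-3/2) (k+1)] - rational; roots negated = parameters, x = (3/4), C = 11/2.


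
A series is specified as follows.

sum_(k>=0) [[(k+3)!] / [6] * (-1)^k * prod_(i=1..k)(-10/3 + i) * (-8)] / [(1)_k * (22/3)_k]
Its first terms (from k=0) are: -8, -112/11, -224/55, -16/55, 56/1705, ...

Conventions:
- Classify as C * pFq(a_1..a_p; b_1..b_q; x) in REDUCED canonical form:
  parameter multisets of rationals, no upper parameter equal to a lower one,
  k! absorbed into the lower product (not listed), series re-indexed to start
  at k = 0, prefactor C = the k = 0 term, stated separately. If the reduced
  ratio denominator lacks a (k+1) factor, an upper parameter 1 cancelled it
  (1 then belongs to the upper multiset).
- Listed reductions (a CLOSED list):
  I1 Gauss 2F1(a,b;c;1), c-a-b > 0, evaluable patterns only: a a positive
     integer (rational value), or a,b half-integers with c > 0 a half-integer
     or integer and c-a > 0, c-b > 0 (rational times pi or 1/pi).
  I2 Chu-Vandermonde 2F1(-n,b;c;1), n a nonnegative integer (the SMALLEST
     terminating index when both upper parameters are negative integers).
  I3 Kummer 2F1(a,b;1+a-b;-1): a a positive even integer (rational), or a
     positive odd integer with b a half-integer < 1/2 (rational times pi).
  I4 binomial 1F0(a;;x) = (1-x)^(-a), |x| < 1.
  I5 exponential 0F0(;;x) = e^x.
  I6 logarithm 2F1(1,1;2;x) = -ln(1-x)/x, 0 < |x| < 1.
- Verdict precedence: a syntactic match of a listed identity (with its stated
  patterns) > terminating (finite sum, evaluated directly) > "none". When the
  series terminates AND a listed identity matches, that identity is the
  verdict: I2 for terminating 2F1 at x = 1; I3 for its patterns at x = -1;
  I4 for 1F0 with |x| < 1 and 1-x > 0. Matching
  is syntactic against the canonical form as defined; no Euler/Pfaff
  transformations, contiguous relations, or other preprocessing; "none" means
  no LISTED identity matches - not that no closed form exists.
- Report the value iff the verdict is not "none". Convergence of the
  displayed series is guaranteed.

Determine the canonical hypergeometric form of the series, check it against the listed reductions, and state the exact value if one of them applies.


The series (x = -1) is 2F1: upper {-7/3, 4}, lower {22/3}, prefactor -8. Verdict: the Kummer evaluation I3 fires (x = -1; c = 22/3 equals 1+a-b for upper {-7/3, 4}: listed pattern). Exact value: -608/27.

Key step: from the first term -8: the factorial ratio (prefactor -8) (k+a-1)!/(a-1)! is a rising factorial (a)_k.
Consecutive-term ratio: r(k) = (-1) * (k-7/3) (k+4) / [(k+22/3) (k+1)] - rational in k. x = (-1); t_0 = -8; negate the roots.


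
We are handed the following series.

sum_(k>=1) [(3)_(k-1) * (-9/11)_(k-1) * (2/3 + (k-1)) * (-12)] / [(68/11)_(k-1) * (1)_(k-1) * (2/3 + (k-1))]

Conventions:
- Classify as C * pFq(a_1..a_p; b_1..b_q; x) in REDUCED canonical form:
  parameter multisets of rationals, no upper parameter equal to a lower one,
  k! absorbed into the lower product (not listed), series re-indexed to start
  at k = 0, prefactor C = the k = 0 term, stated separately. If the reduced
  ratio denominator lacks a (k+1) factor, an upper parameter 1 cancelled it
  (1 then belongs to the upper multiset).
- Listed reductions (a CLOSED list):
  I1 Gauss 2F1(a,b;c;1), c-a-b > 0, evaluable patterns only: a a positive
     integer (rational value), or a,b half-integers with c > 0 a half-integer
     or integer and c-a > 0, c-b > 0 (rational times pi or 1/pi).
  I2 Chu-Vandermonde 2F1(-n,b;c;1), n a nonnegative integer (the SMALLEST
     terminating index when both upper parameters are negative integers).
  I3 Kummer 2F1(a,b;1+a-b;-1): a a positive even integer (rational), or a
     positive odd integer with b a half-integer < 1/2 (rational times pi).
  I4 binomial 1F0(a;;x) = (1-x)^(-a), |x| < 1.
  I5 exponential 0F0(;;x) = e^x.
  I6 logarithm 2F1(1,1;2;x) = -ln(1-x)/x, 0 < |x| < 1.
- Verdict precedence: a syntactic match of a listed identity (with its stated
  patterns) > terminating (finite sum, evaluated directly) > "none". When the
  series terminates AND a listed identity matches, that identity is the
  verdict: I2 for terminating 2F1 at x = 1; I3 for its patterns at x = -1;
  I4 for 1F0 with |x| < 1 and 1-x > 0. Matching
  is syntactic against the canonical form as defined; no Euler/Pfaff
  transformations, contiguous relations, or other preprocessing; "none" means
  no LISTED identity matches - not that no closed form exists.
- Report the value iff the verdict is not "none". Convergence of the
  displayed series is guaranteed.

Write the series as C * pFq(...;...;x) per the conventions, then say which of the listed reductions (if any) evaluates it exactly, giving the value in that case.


Classification (C = -12): 2F1 with upper {-9/11, 3}, lower {68/11}, argument x = 1. Verdict: this is the Gauss summation I1 (x = 1: the Gamma ratio telescopes since c-a-b = 4 > 0 and a = 3 in Z>0). Hence: -9177/1331.

First insight: from the first term -12: k + 2/3 divides numerator and denominator alike; C = -12 after cancelling.
Step ratio: r(k) = 1 * (k-9/11) (k+3) / [(k+68/11) (k+1)] - rational in k. x = 1; t_0 = -12; negate the roots.


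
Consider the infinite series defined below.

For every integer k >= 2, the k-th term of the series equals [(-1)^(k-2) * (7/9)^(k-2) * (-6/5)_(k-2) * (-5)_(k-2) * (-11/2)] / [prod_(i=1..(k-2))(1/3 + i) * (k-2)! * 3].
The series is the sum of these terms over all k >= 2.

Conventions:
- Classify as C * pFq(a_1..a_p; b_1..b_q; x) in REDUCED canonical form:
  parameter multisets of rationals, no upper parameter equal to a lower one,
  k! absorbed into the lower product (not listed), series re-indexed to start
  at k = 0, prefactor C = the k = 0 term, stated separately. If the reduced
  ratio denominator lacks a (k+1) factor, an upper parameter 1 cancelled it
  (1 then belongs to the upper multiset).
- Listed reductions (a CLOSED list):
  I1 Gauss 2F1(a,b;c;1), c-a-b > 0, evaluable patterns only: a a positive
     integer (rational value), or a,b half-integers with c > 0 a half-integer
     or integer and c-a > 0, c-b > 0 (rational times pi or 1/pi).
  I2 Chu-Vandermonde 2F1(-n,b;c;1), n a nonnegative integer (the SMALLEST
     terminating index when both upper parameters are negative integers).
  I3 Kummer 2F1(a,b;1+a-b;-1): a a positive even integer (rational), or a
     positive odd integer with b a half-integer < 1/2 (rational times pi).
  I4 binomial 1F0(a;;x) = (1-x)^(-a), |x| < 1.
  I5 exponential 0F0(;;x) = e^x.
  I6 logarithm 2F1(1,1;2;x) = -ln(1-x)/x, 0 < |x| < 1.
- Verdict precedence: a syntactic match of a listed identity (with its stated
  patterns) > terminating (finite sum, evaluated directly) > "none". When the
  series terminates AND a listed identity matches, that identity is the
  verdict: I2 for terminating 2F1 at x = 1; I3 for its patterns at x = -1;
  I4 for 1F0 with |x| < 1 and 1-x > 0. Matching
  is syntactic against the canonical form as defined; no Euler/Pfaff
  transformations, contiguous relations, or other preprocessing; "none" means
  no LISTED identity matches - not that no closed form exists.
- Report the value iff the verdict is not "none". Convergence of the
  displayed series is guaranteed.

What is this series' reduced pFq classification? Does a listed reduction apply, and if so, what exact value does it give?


Prefactor -11/6, argument -7/9: 2F1 with upper {-5, -6/5} over lower {4/3}. Verdict: terminating. (-5)_k vanishes past k = 5, leaving a 6-term sum, computed directly. Exact value: 11505549/3250000.

Structural cue: t_0 being -11/6, the lower running product (prefactor -11/6) is a rising factorial.
Consecutive-term ratio: r(k) = (-7/9) * (k-5) (k-6/5) / [(k+4/3) (k+1)] - poly over poly, x = (-7/9) from leading terms; C = -11/6 at k = 0.


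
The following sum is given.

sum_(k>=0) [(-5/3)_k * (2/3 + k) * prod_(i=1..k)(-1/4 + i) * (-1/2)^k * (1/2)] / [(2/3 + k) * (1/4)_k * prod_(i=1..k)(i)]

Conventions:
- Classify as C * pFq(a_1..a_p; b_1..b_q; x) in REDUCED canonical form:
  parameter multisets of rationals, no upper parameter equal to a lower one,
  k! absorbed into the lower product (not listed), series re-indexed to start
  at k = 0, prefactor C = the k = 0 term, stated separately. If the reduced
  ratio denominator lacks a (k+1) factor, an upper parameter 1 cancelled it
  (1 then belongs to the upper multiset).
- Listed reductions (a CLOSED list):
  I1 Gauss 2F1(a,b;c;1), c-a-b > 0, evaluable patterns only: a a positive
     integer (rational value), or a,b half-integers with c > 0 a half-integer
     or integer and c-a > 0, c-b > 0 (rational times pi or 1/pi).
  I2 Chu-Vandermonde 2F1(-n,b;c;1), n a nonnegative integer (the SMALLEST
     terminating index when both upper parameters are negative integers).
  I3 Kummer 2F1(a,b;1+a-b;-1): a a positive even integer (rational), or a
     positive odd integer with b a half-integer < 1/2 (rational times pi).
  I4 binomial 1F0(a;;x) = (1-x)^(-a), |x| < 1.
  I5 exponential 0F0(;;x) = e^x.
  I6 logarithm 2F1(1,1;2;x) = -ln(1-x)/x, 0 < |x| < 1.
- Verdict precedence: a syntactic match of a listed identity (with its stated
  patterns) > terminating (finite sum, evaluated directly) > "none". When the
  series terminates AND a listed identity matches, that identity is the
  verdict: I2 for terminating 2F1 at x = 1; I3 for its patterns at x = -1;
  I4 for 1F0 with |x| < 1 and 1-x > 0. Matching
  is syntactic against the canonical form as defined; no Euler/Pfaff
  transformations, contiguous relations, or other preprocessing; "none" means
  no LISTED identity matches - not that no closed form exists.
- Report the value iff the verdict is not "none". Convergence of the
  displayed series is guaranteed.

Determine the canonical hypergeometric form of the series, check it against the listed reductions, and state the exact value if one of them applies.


First insight: t_0 being 1/2, the product of the first k integers (C = 1/2) is k!.
Ratio: r(k) = (-1/2) * (k-5/3) (k+3/4) / [(k+1/4) (k+1)] - rational in k, leading ratio (-1/2); with t_0 = 1/2, classification follows.

Reduced: x = -1/2, 2F1, upper = {-5/3, 3/4}, lower = {1/4}, C = 1/2. Verdict: none - this 2F1 at x = -1/2 matches no listed pattern, and upper {-5/3, 3/4} holds no stopper.


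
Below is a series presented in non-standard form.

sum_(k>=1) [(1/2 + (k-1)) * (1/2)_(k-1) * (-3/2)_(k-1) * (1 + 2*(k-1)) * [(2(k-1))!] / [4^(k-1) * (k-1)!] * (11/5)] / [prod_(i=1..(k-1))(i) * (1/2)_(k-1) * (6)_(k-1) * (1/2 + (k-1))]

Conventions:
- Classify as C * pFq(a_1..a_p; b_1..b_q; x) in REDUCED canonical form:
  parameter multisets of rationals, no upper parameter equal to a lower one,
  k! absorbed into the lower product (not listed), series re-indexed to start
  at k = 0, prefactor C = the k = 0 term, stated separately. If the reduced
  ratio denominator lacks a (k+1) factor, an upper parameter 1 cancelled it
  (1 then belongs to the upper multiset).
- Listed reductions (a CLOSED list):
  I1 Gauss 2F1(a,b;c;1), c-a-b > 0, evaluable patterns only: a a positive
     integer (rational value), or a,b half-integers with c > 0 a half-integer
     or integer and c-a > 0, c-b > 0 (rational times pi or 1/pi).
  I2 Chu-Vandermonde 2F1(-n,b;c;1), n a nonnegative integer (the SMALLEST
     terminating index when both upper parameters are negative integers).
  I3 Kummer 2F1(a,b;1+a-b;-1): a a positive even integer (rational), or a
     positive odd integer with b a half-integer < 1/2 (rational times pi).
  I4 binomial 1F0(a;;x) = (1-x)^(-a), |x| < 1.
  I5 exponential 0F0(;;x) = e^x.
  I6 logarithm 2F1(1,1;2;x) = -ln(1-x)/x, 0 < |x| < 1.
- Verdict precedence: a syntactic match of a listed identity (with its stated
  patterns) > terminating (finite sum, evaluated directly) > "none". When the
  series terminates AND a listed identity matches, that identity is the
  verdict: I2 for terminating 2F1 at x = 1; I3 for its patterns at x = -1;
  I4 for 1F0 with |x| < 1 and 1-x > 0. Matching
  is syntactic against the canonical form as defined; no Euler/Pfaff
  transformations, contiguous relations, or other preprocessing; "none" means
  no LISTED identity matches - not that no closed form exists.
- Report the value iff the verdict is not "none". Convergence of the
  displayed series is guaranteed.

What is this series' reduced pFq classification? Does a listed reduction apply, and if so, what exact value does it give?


x = 1 here; the reduced form reads 2F1, upper {-3/2, 3/2}, lower {6}, C = 11/5. Verdict at x = 1: Gauss's theorem I1 (half-integer case) matches (x = 1; upper {-3/2, 3/2} half-integers, c = 6 in the evaluable pattern). Hence: (131072/28665) / pi.

Key observation: t_0 being 11/5, k + 1/2 divides numerator and denominator alike; prefactor 11/5 after cancelling.
Term ratio: r(k) = 1 * (k-3/2) (k+3/2) / [(k+6) (k+1)] - rational; roots negated = parameters, x = 1, C = 11/5.


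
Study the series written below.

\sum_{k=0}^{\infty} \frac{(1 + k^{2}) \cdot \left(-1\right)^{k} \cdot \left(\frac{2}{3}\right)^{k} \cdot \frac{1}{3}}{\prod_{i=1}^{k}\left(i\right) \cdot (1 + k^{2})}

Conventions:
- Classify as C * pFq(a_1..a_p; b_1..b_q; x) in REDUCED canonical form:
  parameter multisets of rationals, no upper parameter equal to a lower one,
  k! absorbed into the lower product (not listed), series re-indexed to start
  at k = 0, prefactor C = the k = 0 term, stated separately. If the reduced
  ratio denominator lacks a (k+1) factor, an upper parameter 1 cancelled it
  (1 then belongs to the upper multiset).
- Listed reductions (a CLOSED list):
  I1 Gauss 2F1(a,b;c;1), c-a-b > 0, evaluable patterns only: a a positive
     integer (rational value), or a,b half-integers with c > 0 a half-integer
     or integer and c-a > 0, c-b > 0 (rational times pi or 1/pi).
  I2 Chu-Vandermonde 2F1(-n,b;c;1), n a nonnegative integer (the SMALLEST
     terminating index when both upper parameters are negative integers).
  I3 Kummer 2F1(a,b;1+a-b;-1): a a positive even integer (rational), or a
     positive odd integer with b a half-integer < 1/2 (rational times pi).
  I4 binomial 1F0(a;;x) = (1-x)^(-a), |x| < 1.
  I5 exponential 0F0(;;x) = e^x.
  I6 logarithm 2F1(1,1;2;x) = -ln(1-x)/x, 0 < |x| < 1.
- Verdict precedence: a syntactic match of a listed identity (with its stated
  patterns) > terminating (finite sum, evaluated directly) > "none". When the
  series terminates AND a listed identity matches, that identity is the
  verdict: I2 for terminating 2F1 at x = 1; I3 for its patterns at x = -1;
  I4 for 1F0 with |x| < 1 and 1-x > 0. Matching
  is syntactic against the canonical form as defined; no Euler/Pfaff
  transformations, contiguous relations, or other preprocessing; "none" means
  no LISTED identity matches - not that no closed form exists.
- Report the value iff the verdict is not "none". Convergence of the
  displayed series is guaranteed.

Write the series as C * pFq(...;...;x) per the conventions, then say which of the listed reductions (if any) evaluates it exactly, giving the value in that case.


Canonical form: C = \frac{1}{3} times 0F0 with upper {-}, lower {-}, x = -\frac{2}{3}. Verdict: this is the I5 exponential reduction (the 0F0 exponential series at x = -\frac{2}{3}). Sum: \frac{1}{3} \cdot e^{-\frac{2}{3}}.

The tell: t_0 being \frac{1}{3}, the product of the first k integers (C = 1/3, x = -2/3) is k!.
Adjacent-term ratio: r(k) = -\frac{2}{3} * 1 / [(k+1)] - rational in k, leading ratio -\frac{2}{3}; with t_0 = \frac{1}{3}, classification follows.


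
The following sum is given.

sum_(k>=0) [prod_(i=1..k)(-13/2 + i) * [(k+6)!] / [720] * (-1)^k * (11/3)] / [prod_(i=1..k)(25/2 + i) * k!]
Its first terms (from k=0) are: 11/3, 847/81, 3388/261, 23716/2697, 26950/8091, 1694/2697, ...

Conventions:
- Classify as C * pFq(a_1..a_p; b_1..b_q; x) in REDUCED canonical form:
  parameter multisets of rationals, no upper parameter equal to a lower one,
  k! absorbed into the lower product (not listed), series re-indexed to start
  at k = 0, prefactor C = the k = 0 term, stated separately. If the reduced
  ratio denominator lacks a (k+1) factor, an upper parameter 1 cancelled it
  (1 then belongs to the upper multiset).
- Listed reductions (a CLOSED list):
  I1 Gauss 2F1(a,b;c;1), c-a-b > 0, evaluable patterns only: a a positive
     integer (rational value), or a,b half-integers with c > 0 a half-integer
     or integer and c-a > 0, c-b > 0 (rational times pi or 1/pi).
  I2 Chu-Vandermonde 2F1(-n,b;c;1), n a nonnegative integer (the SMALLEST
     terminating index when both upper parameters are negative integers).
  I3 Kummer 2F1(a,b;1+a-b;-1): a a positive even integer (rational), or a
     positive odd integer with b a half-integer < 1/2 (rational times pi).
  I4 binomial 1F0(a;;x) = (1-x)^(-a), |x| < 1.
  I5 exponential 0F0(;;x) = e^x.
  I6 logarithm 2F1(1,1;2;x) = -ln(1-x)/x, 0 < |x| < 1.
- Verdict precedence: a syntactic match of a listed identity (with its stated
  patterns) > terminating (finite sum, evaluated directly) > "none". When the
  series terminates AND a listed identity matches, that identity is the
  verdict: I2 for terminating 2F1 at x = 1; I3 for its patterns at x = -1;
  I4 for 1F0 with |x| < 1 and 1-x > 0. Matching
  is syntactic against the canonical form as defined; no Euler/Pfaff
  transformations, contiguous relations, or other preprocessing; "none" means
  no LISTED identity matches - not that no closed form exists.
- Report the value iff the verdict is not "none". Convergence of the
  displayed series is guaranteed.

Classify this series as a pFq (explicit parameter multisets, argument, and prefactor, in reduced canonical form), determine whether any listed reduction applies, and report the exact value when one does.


The series (x = -1) is 2F1: upper {-11/2, 7}, lower {27/2}, prefactor 11/3. Verdict at x = -1: Kummer's theorem (I3) matches (x = -1; c = 27/2 equals 1+a-b for upper {-11/2, 7}: listed pattern). Sum: (10225089875/805306368) * pi.

Key observation: from the first term 11/3: the running product (C = 11/3, x = -1) telescopes to a rising factorial.
Ratio: r(k) = (-1) * (k-11/2) (k+7) / [(k+27/2) (k+1)] - poly over poly, x = (-1) from leading terms; C = 11/3 at k = 0.
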